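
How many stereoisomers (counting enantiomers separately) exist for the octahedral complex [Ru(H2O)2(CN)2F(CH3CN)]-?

8

The six octahedral sites form three mutually perpendicular trans pairs.
Working through the distinct placements yields 6 geometric isomers: H2O trans, CN cis; H2O cis, CN cis (3 arrangements, 2 chiral); H2O trans, CN trans; H2O cis, CN trans.
Of these, 2 lack any improper symmetry element and so occur as enantiomeric pairs, giving 6 + 2 = 8 stereoisomers in total.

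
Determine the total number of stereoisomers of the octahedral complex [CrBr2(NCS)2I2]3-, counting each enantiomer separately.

The six octahedral sites form three mutually perpendicular trans pairs.
There are 5 geometric isomers: Br trans, NCS trans, I trans; Br trans, NCS cis, I cis; Br cis, NCS trans, I cis; Br cis, NCS cis, I cis (chiral); Br cis, NCS cis, I trans.
One of these lacks any improper symmetry element and so occurs as an enantiomeric pair, giving 5 + 1 = 6 stereoisomers in total.

6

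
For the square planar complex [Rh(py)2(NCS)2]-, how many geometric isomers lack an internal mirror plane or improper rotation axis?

0

A square has two trans pairs of vertices; adjacent vertices are cis.
There are 2 geometric isomers: py cis; py trans.
Each arrangement has an internal mirror plane or centre of symmetry, so none is chiral.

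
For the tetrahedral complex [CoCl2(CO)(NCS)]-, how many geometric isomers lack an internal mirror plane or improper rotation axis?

0

All four vertices of a tetrahedron are equivalent and mutually adjacent, so cis/trans isomerism cannot arise.
Only one geometric arrangement is possible.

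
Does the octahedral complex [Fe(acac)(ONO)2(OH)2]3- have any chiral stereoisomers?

Each acac is bidentate and must span two cis positions.
There are 3 geometric isomers: ONO cis, OH trans; ONO cis, OH cis (chiral); ONO trans, OH cis.
One of these lacks any improper symmetry element and so occurs as an enantiomeric pair, giving 3 + 1 = 4 stereoisomers in total.

yes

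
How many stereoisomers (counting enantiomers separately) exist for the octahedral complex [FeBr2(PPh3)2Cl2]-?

An octahedron has six vertices in three trans pairs; every non-trans pair is cis.
Working through the distinct placements yields 5 geometric isomers: Br trans, PPh3 trans, Cl trans; Br trans, PPh3 cis, Cl cis; Br cis, PPh3 trans, Cl cis; Br cis, PPh3 cis, Cl cis (chiral); Br cis, PPh3 cis, Cl trans.
One of these lacks any improper symmetry element and so occurs as an enantiomeric pair, giving 5 + 1 = 6 stereoisomers in total.

6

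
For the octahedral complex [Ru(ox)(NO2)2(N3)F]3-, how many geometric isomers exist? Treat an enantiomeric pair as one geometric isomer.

4

Each ox is bidentate and must span two cis positions.
Working through the distinct placements yields 4 geometric isomers: NO2 cis (3 arrangements, 2 chiral); NO2 trans.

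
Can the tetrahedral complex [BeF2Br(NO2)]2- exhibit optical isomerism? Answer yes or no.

no

All four vertices of a tetrahedron are equivalent and mutually adjacent, so cis/trans isomerism cannot arise.
Only one geometric arrangement is possible.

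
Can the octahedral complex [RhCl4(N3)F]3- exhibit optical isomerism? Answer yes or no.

no

In an octahedral complex each vertex has one trans partner and four cis neighbours.
Working through the distinct placements yields 2 geometric isomers: N3 and F mutually trans; N3 and F mutually cis.
Each arrangement has an internal mirror plane or centre of symmetry, so none is chiral.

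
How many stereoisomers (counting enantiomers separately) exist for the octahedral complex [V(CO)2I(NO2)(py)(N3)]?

15

In an octahedral complex each vertex has one trans partner and four cis neighbours.
Systematic enumeration (placing each ligand type in turn and discarding arrangements equivalent by rotation or reflection) gives 9 geometric isomers.
Of these, 6 lack any improper symmetry element and so occur as enantiomeric pairs, giving 9 + 6 = 15 stereoisomers in total.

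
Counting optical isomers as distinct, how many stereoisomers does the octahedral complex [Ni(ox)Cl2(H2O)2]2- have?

An octahedron has six vertices in three trans pairs; every non-trans pair is cis.
Each ox is bidentate and must span two cis positions.
Systematic placement gives 3 geometric isomers: Cl trans, H2O cis; Cl cis, H2O cis (chiral); Cl cis, H2O trans.
One of these lacks any improper symmetry element and so occurs as an enantiomeric pair, giving 3 + 1 = 4 stereoisomers in total.

4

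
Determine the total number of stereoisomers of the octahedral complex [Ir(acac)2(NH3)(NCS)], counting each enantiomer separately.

3

An octahedron has six vertices in three trans pairs; every non-trans pair is cis.
Each acac is bidentate and must span two cis positions.
There are 2 geometric isomers: NH3 and NCS mutually trans; NH3 and NCS mutually cis (chiral).
One of these lacks any improper symmetry element and so occurs as an enantiomeric pair, giving 2 + 1 = 3 stereoisomers in total.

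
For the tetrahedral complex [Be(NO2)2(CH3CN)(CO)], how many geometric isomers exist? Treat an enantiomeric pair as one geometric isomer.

1

In a tetrahedral complex all four positions are equivalent and every pair of ligands is adjacent — there is no cis/trans distinction.
Only one geometric arrangement is possible.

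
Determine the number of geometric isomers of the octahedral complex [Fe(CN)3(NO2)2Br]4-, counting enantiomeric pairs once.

3

The six octahedral sites form three mutually perpendicular trans pairs.
Systematic placement gives 3 geometric isomers: CN mer, NO2 trans; CN fac, NO2 cis; CN mer, NO2 cis.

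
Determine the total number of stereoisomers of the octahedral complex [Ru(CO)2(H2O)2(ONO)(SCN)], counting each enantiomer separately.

In an octahedral complex each vertex has one trans partner and four cis neighbours.
Systematic placement gives 6 geometric isomers: CO trans, H2O trans; CO trans, H2O cis; CO cis, H2O cis (3 arrangements, 2 chiral); CO cis, H2O trans.
Of these, 2 lack any improper symmetry element and so occur as enantiomeric pairs, giving 6 + 2 = 8 stereoisomers in total.

8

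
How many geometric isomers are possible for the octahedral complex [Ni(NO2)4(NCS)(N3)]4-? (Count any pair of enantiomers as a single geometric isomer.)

In an octahedral complex each vertex has one trans partner and four cis neighbours.
Working through the distinct placements yields 2 geometric isomers: NCS and N3 mutually trans; NCS and N3 mutually cis.

2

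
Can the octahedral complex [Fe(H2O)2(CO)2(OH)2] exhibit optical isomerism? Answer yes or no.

The six octahedral sites form three mutually perpendicular trans pairs.
Systematic placement gives 5 geometric isomers: H2O trans, CO trans, OH trans; H2O cis, CO trans, OH cis; H2O cis, CO cis, OH trans; H2O cis, CO cis, OH cis (chiral); H2O trans, CO cis, OH cis.
One of these lacks any improper symmetry element and so occurs as an enantiomeric pair, giving 5 + 1 = 6 stereoisomers in total.

yes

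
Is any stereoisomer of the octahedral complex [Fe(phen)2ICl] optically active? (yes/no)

The six octahedral sites form three mutually perpendicular trans pairs.
Each phen is bidentate and must span two cis positions.
Working through the distinct placements yields 2 geometric isomers: I and Cl mutually trans; I and Cl mutually cis (chiral).
One of these lacks any improper symmetry element and so occurs as an enantiomeric pair, giving 2 + 1 = 3 stereoisomers in total.

yes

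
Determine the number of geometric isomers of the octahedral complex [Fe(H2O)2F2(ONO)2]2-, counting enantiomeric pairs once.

In an octahedral complex each vertex has one trans partner and four cis neighbours.
Working through the distinct placements yields 5 geometric isomers: H2O trans, F trans, ONO trans; H2O cis, F trans, ONO cis; H2O cis, F cis, ONO trans; H2O cis, F cis, ONO cis (chiral); H2O trans, F cis, ONO cis.

5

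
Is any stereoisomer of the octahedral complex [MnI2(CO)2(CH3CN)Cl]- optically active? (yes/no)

The six octahedral sites form three mutually perpendicular trans pairs.
Working through the distinct placements yields 6 geometric isomers: I trans, CO cis; I cis, CO cis (3 arrangements, 2 chiral); I trans, CO trans; I cis, CO trans.
Of these, 2 lack any improper symmetry element and so occur as enantiomeric pairs, giving 6 + 2 = 8 stereoisomers in total.

yes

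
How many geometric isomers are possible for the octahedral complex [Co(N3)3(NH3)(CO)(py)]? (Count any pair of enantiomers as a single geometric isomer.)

In an octahedral complex each vertex has one trans partner and four cis neighbours.
Working through the distinct placements yields 4 geometric isomers: N3 mer (3 arrangements); N3 fac (chiral).

4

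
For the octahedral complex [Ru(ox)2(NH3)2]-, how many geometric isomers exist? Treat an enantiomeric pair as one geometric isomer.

2

Each ox is bidentate and must span two cis positions.
There are 2 geometric isomers: NH3 trans; NH3 cis (chiral).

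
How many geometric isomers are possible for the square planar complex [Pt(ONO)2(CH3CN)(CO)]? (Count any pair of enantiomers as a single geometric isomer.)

A square has two trans pairs of vertices; adjacent vertices are cis.
The distinct arrangements are (2 in all): ONO cis; ONO trans.

2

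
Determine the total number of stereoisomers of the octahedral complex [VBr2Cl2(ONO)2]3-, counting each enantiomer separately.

Working through the distinct placements yields 5 geometric isomers: Br trans, Cl trans, ONO trans; Br trans, Cl cis, ONO cis; Br cis, Cl cis, ONO trans; Br cis, Cl cis, ONO cis (chiral); Br cis, Cl trans, ONO cis.
One of these lacks any improper symmetry element and so occurs as an enantiomeric pair, giving 5 + 1 = 6 stereoisomers in total.

6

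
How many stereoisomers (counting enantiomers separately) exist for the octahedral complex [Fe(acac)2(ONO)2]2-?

Each acac is bidentate and must span two cis positions.
The distinct arrangements are (2 in all): ONO trans; ONO cis (chiral).
One of these lacks any improper symmetry element and so occurs as an enantiomeric pair, giving 2 + 1 = 3 stereoisomers in total.

3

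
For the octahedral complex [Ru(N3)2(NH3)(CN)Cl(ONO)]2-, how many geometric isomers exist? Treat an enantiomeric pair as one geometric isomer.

9

The six octahedral sites form three mutually perpendicular trans pairs.
Systematic enumeration (placing each ligand type in turn and discarding arrangements equivalent by rotation or reflection) gives 9 geometric isomers.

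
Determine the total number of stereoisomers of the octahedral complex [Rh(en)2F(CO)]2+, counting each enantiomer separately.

Each en is bidentate and must span two cis positions.
The distinct arrangements are (2 in all): F and CO mutually trans; F and CO mutually cis (chiral).
One of these lacks any improper symmetry element and so occurs as an enantiomeric pair, giving 2 + 1 = 3 stereoisomers in total.

3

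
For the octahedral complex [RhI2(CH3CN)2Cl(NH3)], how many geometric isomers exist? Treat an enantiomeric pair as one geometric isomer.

The six octahedral sites form three mutually perpendicular trans pairs.
There are 6 geometric isomers: I cis, CH3CN trans; I trans, CH3CN trans; I cis, CH3CN cis (3 arrangements, 2 chiral); I trans, CH3CN cis.

6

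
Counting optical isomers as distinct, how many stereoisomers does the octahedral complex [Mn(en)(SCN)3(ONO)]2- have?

2

Each en is bidentate and must span two cis positions.
Systematic placement gives 2 geometric isomers: SCN fac; SCN mer.
Each arrangement has an internal mirror plane or centre of symmetry, so none is chiral.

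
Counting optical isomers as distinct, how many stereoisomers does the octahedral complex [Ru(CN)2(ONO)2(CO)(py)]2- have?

8

In an octahedral complex each vertex has one trans partner and four cis neighbours.
There are 6 geometric isomers: CN trans, ONO cis; CN trans, ONO trans; CN cis, ONO cis (3 arrangements, 2 chiral); CN cis, ONO trans.
Of these, 2 lack any improper symmetry element and so occur as enantiomeric pairs, giving 6 + 2 = 8 stereoisomers in total.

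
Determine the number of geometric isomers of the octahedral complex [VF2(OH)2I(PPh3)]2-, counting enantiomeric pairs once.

6

The distinct arrangements are (6 in all): F trans, OH cis; F trans, OH trans; F cis, OH cis (3 arrangements, 2 chiral); F cis, OH trans.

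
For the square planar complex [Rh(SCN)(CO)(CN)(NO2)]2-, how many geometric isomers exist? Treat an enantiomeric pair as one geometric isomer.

A square has two trans pairs of vertices; adjacent vertices are cis.
Working through the distinct placements yields 3 geometric isomers: (CN/NO2 trans, CO/SCN trans); (CN/SCN trans, CO/NO2 trans); (CN/CO trans, NO2/SCN trans).

3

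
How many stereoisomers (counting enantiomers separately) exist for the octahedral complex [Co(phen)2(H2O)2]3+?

3

In an octahedral complex each vertex has one trans partner and four cis neighbours.
Each phen is bidentate and must span two cis positions.
Systematic placement gives 2 geometric isomers: H2O trans; H2O cis (chiral).
One of these lacks any improper symmetry element and so occurs as an enantiomeric pair, giving 2 + 1 = 3 stereoisomers in total.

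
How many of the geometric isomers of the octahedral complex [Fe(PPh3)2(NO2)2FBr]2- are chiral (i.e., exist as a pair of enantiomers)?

2

Working through the distinct placements yields 6 geometric isomers: PPh3 trans, NO2 trans; PPh3 cis, NO2 cis (3 arrangements, 2 chiral); PPh3 trans, NO2 cis; PPh3 cis, NO2 trans.
Of these, 2 lack any improper symmetry element and so occur as enantiomeric pairs, giving 6 + 2 = 8 stereoisomers in total.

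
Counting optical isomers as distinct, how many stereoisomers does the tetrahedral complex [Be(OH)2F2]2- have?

1

Only one geometric arrangement is possible.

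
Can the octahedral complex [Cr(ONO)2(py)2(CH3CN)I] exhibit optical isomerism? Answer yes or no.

yes

In an octahedral complex each vertex has one trans partner and four cis neighbours.
There are 6 geometric isomers: ONO trans, py trans; ONO cis, py cis (3 arrangements, 2 chiral); ONO cis, py trans; ONO trans, py cis.
Of these, 2 lack any improper symmetry element and so occur as enantiomeric pairs, giving 6 + 2 = 8 stereoisomers in total.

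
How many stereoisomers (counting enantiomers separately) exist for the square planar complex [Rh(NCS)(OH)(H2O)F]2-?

In a square planar complex each vertex has one trans partner and two cis neighbours.
Working through the distinct placements yields 3 geometric isomers: (F/NCS trans, H2O/OH trans); (F/OH trans, H2O/NCS trans); (F/H2O trans, NCS/OH trans).
Each arrangement has an internal mirror plane or centre of symmetry, so none is chiral.

3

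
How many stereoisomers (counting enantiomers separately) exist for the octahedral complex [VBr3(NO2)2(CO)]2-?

3

An octahedron has six vertices in three trans pairs; every non-trans pair is cis.
There are 3 geometric isomers: Br mer, NO2 trans; Br mer, NO2 cis; Br fac, NO2 cis.
Each arrangement has an internal mirror plane or centre of symmetry, so none is chiral.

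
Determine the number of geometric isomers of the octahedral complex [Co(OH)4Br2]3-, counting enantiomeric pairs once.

2

An octahedron has six vertices in three trans pairs; every non-trans pair is cis.
The distinct arrangements are (2 in all): Br trans; Br cis.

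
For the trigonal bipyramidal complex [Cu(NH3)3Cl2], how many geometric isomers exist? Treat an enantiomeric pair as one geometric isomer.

3

A trigonal bipyramid has two axial and three equatorial sites, which are chemically inequivalent.
There are 3 geometric isomers: Cl both axial; Cl one axial, one equatorial; Cl both equatorial.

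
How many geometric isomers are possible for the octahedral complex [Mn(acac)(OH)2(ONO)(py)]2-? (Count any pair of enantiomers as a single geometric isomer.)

The six octahedral sites form three mutually perpendicular trans pairs.
Each acac is bidentate and must span two cis positions.
Working through the distinct placements yields 4 geometric isomers: OH trans; OH cis (3 arrangements, 2 chiral).

4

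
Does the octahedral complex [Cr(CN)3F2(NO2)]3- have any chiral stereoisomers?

In an octahedral complex each vertex has one trans partner and four cis neighbours.
There are 3 geometric isomers: CN mer, F cis; CN mer, F trans; CN fac, F cis.
Each arrangement has an internal mirror plane or centre of symmetry, so none is chiral.

no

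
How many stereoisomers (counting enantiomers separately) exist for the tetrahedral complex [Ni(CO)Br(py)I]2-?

2

All four vertices of a tetrahedron are equivalent and mutually adjacent, so cis/trans isomerism cannot arise.
Only one geometric arrangement is possible; it has no improper symmetry element, so it exists as a pair of enantiomers (2 stereoisomers).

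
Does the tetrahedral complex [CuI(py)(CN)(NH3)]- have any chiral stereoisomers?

In a tetrahedral complex all four positions are equivalent and every pair of ligands is adjacent — there is no cis/trans distinction.
Only one geometric arrangement is possible; it has no improper symmetry element, so it exists as a pair of enantiomers (2 stereoisomers).

yes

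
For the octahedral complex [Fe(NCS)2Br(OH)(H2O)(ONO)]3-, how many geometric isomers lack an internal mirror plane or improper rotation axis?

6

Placing the ligands in turn and identifying arrangements related by rotation or reflection leaves 9 distinct geometric isomers.
Of these, 6 lack any improper symmetry element and so occur as enantiomeric pairs, giving 9 + 6 = 15 stereoisomers in total.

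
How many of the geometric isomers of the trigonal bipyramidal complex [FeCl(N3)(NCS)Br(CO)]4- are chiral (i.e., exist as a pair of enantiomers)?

10

A trigonal bipyramid has two axial and three equatorial sites, which are chemically inequivalent.
Exhaustive case analysis gives 10 geometric isomers.
Of these, 10 lack any improper symmetry element and so occur as enantiomeric pairs, giving 10 + 10 = 20 stereoisomers in total.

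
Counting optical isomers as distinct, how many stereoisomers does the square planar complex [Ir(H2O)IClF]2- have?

3

A square has two trans pairs of vertices; adjacent vertices are cis.
There are 3 geometric isomers: (Cl/H2O trans, F/I trans); (Cl/I trans, F/H2O trans); (Cl/F trans, H2O/I trans).
Each arrangement has an internal mirror plane or centre of symmetry, so none is chiral.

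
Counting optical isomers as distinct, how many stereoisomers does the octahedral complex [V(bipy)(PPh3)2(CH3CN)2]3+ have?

4

An octahedron has six vertices in three trans pairs; every non-trans pair is cis.
Each bipy is bidentate and must span two cis positions.
Working through the distinct placements yields 3 geometric isomers: PPh3 cis, CH3CN trans; PPh3 cis, CH3CN cis (chiral); PPh3 trans, CH3CN cis.
One of these lacks any improper symmetry element and so occurs as an enantiomeric pair, giving 3 + 1 = 4 stereoisomers in total.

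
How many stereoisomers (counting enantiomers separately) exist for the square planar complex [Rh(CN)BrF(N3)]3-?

3

A square has two trans pairs of vertices; adjacent vertices are cis.
The distinct arrangements are (3 in all): (Br/F trans, CN/N3 trans); (Br/N3 trans, CN/F trans); (Br/CN trans, F/N3 trans).
Each arrangement has an internal mirror plane or centre of symmetry, so none is chiral.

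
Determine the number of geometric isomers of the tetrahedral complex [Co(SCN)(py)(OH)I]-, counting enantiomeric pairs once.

All four vertices of a tetrahedron are equivalent and mutually adjacent, so cis/trans isomerism cannot arise.
Only one geometric arrangement is possible; it has no improper symmetry element, so it exists as a pair of enantiomers (2 stereoisomers).

1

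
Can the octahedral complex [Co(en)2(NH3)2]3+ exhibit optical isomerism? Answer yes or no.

yes

An octahedron has six vertices in three trans pairs; every non-trans pair is cis.
Each en is bidentate and must span two cis positions.
Working through the distinct placements yields 2 geometric isomers: NH3 trans; NH3 cis (chiral).
One of these lacks any improper symmetry element and so occurs as an enantiomeric pair, giving 2 + 1 = 3 stereoisomers in total.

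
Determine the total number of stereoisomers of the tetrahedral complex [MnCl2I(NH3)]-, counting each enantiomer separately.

In a tetrahedral complex all four positions are equivalent and every pair of ligands is adjacent — there is no cis/trans distinction.
Only one geometric arrangement is possible.

1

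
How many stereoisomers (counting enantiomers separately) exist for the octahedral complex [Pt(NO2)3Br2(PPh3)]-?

Working through the distinct placements yields 3 geometric isomers: NO2 mer, Br trans; NO2 fac, Br cis; NO2 mer, Br cis.
Each arrangement has an internal mirror plane or centre of symmetry, so none is chiral.

3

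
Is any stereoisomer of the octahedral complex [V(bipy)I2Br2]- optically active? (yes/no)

yes

An octahedron has six vertices in three trans pairs; every non-trans pair is cis.
Each bipy is bidentate and must span two cis positions.
Working through the distinct placements yields 3 geometric isomers: I cis, Br trans; I cis, Br cis (chiral); I trans, Br cis.
One of these lacks any improper symmetry element and so occurs as an enantiomeric pair, giving 3 + 1 = 4 stereoisomers in total.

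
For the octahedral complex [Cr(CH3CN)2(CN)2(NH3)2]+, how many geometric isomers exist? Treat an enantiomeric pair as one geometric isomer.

5

An octahedron has six vertices in three trans pairs; every non-trans pair is cis.
Working through the distinct placements yields 5 geometric isomers: CH3CN trans, CN trans, NH3 trans; CH3CN trans, CN cis, NH3 cis; CH3CN cis, CN cis, NH3 trans; CH3CN cis, CN cis, NH3 cis (chiral); CH3CN cis, CN trans, NH3 cis.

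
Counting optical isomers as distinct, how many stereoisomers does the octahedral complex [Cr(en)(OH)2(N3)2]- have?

The six octahedral sites form three mutually perpendicular trans pairs.
Each en is bidentate and must span two cis positions.
There are 3 geometric isomers: OH cis, N3 trans; OH cis, N3 cis (chiral); OH trans, N3 cis.
One of these lacks any improper symmetry element and so occurs as an enantiomeric pair, giving 3 + 1 = 4 stereoisomers in total.

4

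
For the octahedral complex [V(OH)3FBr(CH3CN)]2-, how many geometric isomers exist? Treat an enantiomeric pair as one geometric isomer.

An octahedron has six vertices in three trans pairs; every non-trans pair is cis.
Systematic placement gives 4 geometric isomers: OH mer (3 arrangements); OH fac (chiral).

4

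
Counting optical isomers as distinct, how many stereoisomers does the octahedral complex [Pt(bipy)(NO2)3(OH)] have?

An octahedron has six vertices in three trans pairs; every non-trans pair is cis.
Each bipy is bidentate and must span two cis positions.
There are 2 geometric isomers: NO2 mer; NO2 fac.
Each arrangement has an internal mirror plane or centre of symmetry, so none is chiral.

2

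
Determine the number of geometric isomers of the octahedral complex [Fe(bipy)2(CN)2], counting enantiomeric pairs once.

2

An octahedron has six vertices in three trans pairs; every non-trans pair is cis.
Each bipy is bidentate and must span two cis positions.
Systematic placement gives 2 geometric isomers: CN trans; CN cis (chiral).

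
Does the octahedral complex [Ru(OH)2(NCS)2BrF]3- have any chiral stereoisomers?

yes

There are 6 geometric isomers: OH trans, NCS trans; OH cis, NCS cis (3 arrangements, 2 chiral); OH trans, NCS cis; OH cis, NCS trans.
Of these, 2 lack any improper symmetry element and so occur as enantiomeric pairs, giving 6 + 2 = 8 stereoisomers in total.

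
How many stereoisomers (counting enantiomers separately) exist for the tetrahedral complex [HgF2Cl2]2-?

1

All four vertices of a tetrahedron are equivalent and mutually adjacent, so cis/trans isomerism cannot arise.
Only one geometric arrangement is possible.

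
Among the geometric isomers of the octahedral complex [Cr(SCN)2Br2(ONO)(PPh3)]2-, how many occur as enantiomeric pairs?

2

In an octahedral complex each vertex has one trans partner and four cis neighbours.
Systematic placement gives 6 geometric isomers: SCN trans, Br trans; SCN cis, Br trans; SCN trans, Br cis; SCN cis, Br cis (3 arrangements, 2 chiral).
Of these, 2 lack any improper symmetry element and so occur as enantiomeric pairs, giving 6 + 2 = 8 stereoisomers in total.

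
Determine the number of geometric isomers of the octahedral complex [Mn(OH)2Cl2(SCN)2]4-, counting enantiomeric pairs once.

5

In an octahedral complex each vertex has one trans partner and four cis neighbours.
Working through the distinct placements yields 5 geometric isomers: OH trans, Cl trans, SCN trans; OH cis, Cl trans, SCN cis; OH cis, Cl cis, SCN trans; OH cis, Cl cis, SCN cis (chiral); OH trans, Cl cis, SCN cis.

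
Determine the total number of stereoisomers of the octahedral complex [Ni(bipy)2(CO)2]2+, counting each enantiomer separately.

3

An octahedron has six vertices in three trans pairs; every non-trans pair is cis.
Each bipy is bidentate and must span two cis positions.
There are 2 geometric isomers: CO trans; CO cis (chiral).
One of these lacks any improper symmetry element and so occurs as an enantiomeric pair, giving 2 + 1 = 3 stereoisomers in total.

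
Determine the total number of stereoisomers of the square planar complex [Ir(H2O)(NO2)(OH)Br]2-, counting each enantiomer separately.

3

In a square planar complex each vertex has one trans partner and two cis neighbours.
Systematic placement gives 3 geometric isomers: (Br/NO2 trans, H2O/OH trans); (Br/OH trans, H2O/NO2 trans); (Br/H2O trans, NO2/OH trans).
Each arrangement has an internal mirror plane or centre of symmetry, so none is chiral.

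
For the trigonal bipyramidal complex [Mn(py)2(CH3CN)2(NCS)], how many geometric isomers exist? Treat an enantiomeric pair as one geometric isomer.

5

In a trigonal bipyramid the two axial positions differ from the three equatorial ones.
Placing the ligands in turn and identifying arrangements related by rotation or reflection leaves 5 distinct geometric isomers.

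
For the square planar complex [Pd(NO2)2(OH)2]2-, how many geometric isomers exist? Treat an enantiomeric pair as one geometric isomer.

Systematic placement gives 2 geometric isomers: NO2 cis; NO2 trans.

2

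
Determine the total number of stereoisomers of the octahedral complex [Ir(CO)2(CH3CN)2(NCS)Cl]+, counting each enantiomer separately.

8

There are 6 geometric isomers: CO trans, CH3CN trans; CO cis, CH3CN trans; CO cis, CH3CN cis (3 arrangements, 2 chiral); CO trans, CH3CN cis.
Of these, 2 lack any improper symmetry element and so occur as enantiomeric pairs, giving 6 + 2 = 8 stereoisomers in total.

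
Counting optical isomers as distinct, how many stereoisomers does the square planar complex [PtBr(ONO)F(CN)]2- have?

3

In a square planar complex each vertex has one trans partner and two cis neighbours.
The distinct arrangements are (3 in all): (Br/F trans, CN/ONO trans); (Br/ONO trans, CN/F trans); (Br/CN trans, F/ONO trans).
Each arrangement has an internal mirror plane or centre of symmetry, so none is chiral.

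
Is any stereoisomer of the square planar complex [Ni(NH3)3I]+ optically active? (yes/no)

no

A square has two trans pairs of vertices; adjacent vertices are cis.
Only one geometric arrangement is possible.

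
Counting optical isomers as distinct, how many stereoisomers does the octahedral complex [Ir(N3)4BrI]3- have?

2

Working through the distinct placements yields 2 geometric isomers: Br and I mutually trans; Br and I mutually cis.
Each arrangement has an internal mirror plane or centre of symmetry, so none is chiral.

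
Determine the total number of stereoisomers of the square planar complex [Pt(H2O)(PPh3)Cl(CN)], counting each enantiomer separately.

In a square planar complex each vertex has one trans partner and two cis neighbours.
Systematic placement gives 3 geometric isomers: (CN/H2O trans, Cl/PPh3 trans); (CN/PPh3 trans, Cl/H2O trans); (CN/Cl trans, H2O/PPh3 trans).
Each arrangement has an internal mirror plane or centre of symmetry, so none is chiral.

3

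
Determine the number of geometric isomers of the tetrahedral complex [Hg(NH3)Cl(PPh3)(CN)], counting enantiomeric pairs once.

Only one geometric arrangement is possible; it has no improper symmetry element, so it exists as a pair of enantiomers (2 stereoisomers).

1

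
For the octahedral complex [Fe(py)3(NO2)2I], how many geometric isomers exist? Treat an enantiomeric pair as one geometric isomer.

The six octahedral sites form three mutually perpendicular trans pairs.
There are 3 geometric isomers: py mer, NO2 cis; py mer, NO2 trans; py fac, NO2 cis.

3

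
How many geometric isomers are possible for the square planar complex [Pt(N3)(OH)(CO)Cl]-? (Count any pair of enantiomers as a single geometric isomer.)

3

In a square planar complex each vertex has one trans partner and two cis neighbours.
Working through the distinct placements yields 3 geometric isomers: (CO/N3 trans, Cl/OH trans); (CO/OH trans, Cl/N3 trans); (CO/Cl trans, N3/OH trans).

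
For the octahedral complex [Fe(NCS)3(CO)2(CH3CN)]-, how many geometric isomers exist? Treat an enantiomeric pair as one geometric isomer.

3

An octahedron has six vertices in three trans pairs; every non-trans pair is cis.
Systematic placement gives 3 geometric isomers: NCS mer, CO cis; NCS mer, CO trans; NCS fac, CO cis.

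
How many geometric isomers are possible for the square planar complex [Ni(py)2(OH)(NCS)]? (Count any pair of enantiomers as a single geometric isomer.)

2

A square has two trans pairs of vertices; adjacent vertices are cis.
The distinct arrangements are (2 in all): py cis; py trans.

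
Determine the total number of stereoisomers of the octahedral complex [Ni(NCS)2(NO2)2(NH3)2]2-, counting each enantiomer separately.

6

An octahedron has six vertices in three trans pairs; every non-trans pair is cis.
Working through the distinct placements yields 5 geometric isomers: NCS trans, NO2 trans, NH3 trans; NCS trans, NO2 cis, NH3 cis; NCS cis, NO2 trans, NH3 cis; NCS cis, NO2 cis, NH3 cis (chiral); NCS cis, NO2 cis, NH3 trans.
One of these lacks any improper symmetry element and so occurs as an enantiomeric pair, giving 5 + 1 = 6 stereoisomers in total.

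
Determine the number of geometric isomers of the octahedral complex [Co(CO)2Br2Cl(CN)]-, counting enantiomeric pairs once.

An octahedron has six vertices in three trans pairs; every non-trans pair is cis.
There are 6 geometric isomers: CO cis, Br trans; CO trans, Br trans; CO cis, Br cis (3 arrangements, 2 chiral); CO trans, Br cis.

6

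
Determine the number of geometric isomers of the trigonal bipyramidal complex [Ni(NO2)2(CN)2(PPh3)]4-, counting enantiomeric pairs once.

5

A trigonal bipyramid has two axial and three equatorial sites, which are chemically inequivalent.
Systematic enumeration (placing each ligand type in turn and discarding arrangements equivalent by rotation or reflection) gives 5 geometric isomers.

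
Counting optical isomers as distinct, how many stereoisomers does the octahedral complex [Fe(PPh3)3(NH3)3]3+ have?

2

The six octahedral sites form three mutually perpendicular trans pairs.
There are 2 geometric isomers: PPh3 mer; PPh3 fac.
Each arrangement has an internal mirror plane or centre of symmetry, so none is chiral.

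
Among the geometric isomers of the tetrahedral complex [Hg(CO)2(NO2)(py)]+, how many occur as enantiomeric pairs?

0

All four vertices of a tetrahedron are equivalent and mutually adjacent, so cis/trans isomerism cannot arise.
Only one geometric arrangement is possible.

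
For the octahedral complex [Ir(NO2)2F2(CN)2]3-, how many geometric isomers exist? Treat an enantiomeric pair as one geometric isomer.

5

An octahedron has six vertices in three trans pairs; every non-trans pair is cis.
Systematic placement gives 5 geometric isomers: NO2 trans, F trans, CN trans; NO2 cis, F cis, CN trans; NO2 trans, F cis, CN cis; NO2 cis, F cis, CN cis (chiral); NO2 cis, F trans, CN cis.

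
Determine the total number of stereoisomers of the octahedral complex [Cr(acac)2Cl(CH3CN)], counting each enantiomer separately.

3

The six octahedral sites form three mutually perpendicular trans pairs.
Each acac is bidentate and must span two cis positions.
Systematic placement gives 2 geometric isomers: Cl and CH3CN mutually trans; Cl and CH3CN mutually cis (chiral).
One of these lacks any improper symmetry element and so occurs as an enantiomeric pair, giving 2 + 1 = 3 stereoisomers in total.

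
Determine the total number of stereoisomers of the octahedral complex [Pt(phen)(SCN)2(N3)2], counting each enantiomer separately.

An octahedron has six vertices in three trans pairs; every non-trans pair is cis.
Each phen is bidentate and must span two cis positions.
There are 3 geometric isomers: SCN cis, N3 trans; SCN cis, N3 cis (chiral); SCN trans, N3 cis.
One of these lacks any improper symmetry element and so occurs as an enantiomeric pair, giving 3 + 1 = 4 stereoisomers in total.

4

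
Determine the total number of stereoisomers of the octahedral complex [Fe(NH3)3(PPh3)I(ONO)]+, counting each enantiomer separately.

5

Systematic placement gives 4 geometric isomers: NH3 mer (3 arrangements); NH3 fac (chiral).
One of these lacks any improper symmetry element and so occurs as an enantiomeric pair, giving 4 + 1 = 5 stereoisomers in total.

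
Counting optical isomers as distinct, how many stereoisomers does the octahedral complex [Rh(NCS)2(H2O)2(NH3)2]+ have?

6

An octahedron has six vertices in three trans pairs; every non-trans pair is cis.
There are 5 geometric isomers: NCS trans, H2O trans, NH3 trans; NCS cis, H2O trans, NH3 cis; NCS cis, H2O cis, NH3 trans; NCS cis, H2O cis, NH3 cis (chiral); NCS trans, H2O cis, NH3 cis.
One of these lacks any improper symmetry element and so occurs as an enantiomeric pair, giving 5 + 1 = 6 stereoisomers in total.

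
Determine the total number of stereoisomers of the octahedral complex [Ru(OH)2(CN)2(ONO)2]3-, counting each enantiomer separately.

An octahedron has six vertices in three trans pairs; every non-trans pair is cis.
There are 5 geometric isomers: OH trans, CN trans, ONO trans; OH cis, CN trans, ONO cis; OH cis, CN cis, ONO trans; OH cis, CN cis, ONO cis (chiral); OH trans, CN cis, ONO cis.
One of these lacks any improper symmetry element and so occurs as an enantiomeric pair, giving 5 + 1 = 6 stereoisomers in total.

6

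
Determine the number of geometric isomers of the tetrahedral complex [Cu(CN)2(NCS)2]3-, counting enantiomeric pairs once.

1

In a tetrahedral complex all four positions are equivalent and every pair of ligands is adjacent — there is no cis/trans distinction.
Only one geometric arrangement is possible.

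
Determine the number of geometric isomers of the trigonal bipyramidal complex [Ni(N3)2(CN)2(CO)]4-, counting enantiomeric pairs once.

Systematic enumeration (placing each ligand type in turn and discarding arrangements equivalent by rotation or reflection) gives 5 geometric isomers.

5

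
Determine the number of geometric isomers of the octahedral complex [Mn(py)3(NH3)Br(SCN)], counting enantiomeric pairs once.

Systematic placement gives 4 geometric isomers: py mer (3 arrangements); py fac (chiral).

4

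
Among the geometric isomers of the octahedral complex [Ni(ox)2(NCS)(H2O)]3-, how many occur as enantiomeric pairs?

1

In an octahedral complex each vertex has one trans partner and four cis neighbours.
Each ox is bidentate and must span two cis positions.
Working through the distinct placements yields 2 geometric isomers: NCS and H2O mutually trans; NCS and H2O mutually cis (chiral).
One of these lacks any improper symmetry element and so occurs as an enantiomeric pair, giving 2 + 1 = 3 stereoisomers in total.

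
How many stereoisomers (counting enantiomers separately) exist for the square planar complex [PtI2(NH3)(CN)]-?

A square has two trans pairs of vertices; adjacent vertices are cis.
The distinct arrangements are (2 in all): I cis; I trans.
Each arrangement has an internal mirror plane or centre of symmetry, so none is chiral.

2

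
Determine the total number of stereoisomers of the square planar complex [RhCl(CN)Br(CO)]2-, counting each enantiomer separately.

3

A square has two trans pairs of vertices; adjacent vertices are cis.
Working through the distinct placements yields 3 geometric isomers: (Br/CO trans, CN/Cl trans); (Br/Cl trans, CN/CO trans); (Br/CN trans, CO/Cl trans).
Each arrangement has an internal mirror plane or centre of symmetry, so none is chiral.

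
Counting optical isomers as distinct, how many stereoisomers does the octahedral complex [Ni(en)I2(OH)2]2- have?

Each en is bidentate and must span two cis positions.
Systematic placement gives 3 geometric isomers: I trans, OH cis; I cis, OH cis (chiral); I cis, OH trans.
One of these lacks any improper symmetry element and so occurs as an enantiomeric pair, giving 3 + 1 = 4 stereoisomers in total.

4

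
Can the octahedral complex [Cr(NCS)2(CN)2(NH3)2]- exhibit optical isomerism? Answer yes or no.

yes

In an octahedral complex each vertex has one trans partner and four cis neighbours.
Systematic placement gives 5 geometric isomers: NCS trans, CN trans, NH3 trans; NCS cis, CN trans, NH3 cis; NCS cis, CN cis, NH3 trans; NCS cis, CN cis, NH3 cis (chiral); NCS trans, CN cis, NH3 cis.
One of these lacks any improper symmetry element and so occurs as an enantiomeric pair, giving 5 + 1 = 6 stereoisomers in total.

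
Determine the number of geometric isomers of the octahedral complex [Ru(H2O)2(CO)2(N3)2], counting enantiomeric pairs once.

5

In an octahedral complex each vertex has one trans partner and four cis neighbours.
Working through the distinct placements yields 5 geometric isomers: H2O trans, CO trans, N3 trans; H2O cis, CO trans, N3 cis; H2O cis, CO cis, N3 trans; H2O cis, CO cis, N3 cis (chiral); H2O trans, CO cis, N3 cis.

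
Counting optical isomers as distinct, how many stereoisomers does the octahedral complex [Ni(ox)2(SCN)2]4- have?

3

An octahedron has six vertices in three trans pairs; every non-trans pair is cis.
Each ox is bidentate and must span two cis positions.
Systematic placement gives 2 geometric isomers: SCN trans; SCN cis (chiral).
One of these lacks any improper symmetry element and so occurs as an enantiomeric pair, giving 2 + 1 = 3 stereoisomers in total.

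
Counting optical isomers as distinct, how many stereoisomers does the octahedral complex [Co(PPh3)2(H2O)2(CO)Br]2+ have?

In an octahedral complex each vertex has one trans partner and four cis neighbours.
The distinct arrangements are (6 in all): PPh3 trans, H2O trans; PPh3 cis, H2O cis (3 arrangements, 2 chiral); PPh3 trans, H2O cis; PPh3 cis, H2O trans.
Of these, 2 lack any improper symmetry element and so occur as enantiomeric pairs, giving 6 + 2 = 8 stereoisomers in total.

8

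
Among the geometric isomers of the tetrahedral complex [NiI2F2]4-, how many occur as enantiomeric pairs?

0

In a tetrahedral complex all four positions are equivalent and every pair of ligands is adjacent — there is no cis/trans distinction.
Only one geometric arrangement is possible.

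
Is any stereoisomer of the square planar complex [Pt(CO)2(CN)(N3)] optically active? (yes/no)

A square has two trans pairs of vertices; adjacent vertices are cis.
Systematic placement gives 2 geometric isomers: CO cis; CO trans.
Each arrangement has an internal mirror plane or centre of symmetry, so none is chiral.

no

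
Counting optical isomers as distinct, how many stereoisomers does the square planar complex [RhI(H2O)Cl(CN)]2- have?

In a square planar complex each vertex has one trans partner and two cis neighbours.
Systematic placement gives 3 geometric isomers: (CN/H2O trans, Cl/I trans); (CN/I trans, Cl/H2O trans); (CN/Cl trans, H2O/I trans).
Each arrangement has an internal mirror plane or centre of symmetry, so none is chiral.

3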